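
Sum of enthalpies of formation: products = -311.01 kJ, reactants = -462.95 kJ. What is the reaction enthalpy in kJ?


dH_rxn = sum(dH_f products) - sum(dH_f reactants)
dH_rxn = -311.01 - (-462.95)
dH_rxn = 151.94 kJ:

151.94 kJ


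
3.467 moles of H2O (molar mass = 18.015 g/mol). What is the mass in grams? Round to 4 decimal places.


mass = n * M
mass = 3.467 * 18.015
mass = 62.458005 g, rounded to 4 dp:

62.4580 g


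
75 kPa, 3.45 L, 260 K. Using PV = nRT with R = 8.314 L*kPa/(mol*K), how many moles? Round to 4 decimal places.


PV = nRT, solve for n = PV / (RT).
PV = 75 * 3.45 = 258.75
RT = 8.314 * 260 = 2161.64
n = 258.75 / 2161.64
n = 0.11970078 mol, rounded to 4 dp:

0.1197 mol


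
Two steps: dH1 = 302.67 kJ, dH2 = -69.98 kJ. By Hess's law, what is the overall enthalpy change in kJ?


Hess's law: enthalpy is a state function, so add the step enthalpies.
dH_total = dH1 + dH2 = 302.67 + (-69.98)
dH_total = 232.69 kJ:

232.69 kJ


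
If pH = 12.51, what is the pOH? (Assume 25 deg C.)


At 25 deg C, pH + pOH = 14.
pOH = 14 - pH = 14 - 12.51
pOH = 1.49:

1.49


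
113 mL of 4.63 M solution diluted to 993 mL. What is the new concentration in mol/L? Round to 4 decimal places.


Dilution: M1*V1 = M2*V2, solve for M2.
M2 = M1*V1 / V2
M2 = 4.63 * 113 / 993
M2 = 523.19 / 993
M2 = 0.52687815 mol/L, rounded to 4 dp:

0.5269 mol/L


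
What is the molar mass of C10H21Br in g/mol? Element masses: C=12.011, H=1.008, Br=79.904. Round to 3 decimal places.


M = sum(count * atomic_mass) over atoms.
M = 10*12.011 + 21*1.008 + 1*79.904
M = 120.11 + 21.168 + 79.904
M = 221.182 g/mol, rounded to 3 dp:

221.182 g/mol


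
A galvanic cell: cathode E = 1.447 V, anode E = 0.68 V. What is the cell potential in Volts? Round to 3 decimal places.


Standard cell potential: E_cell = E_cathode - E_anode.
E_cell = 1.447 - (0.68)
E_cell = 0.767 V, rounded to 3 dp:

0.767 V


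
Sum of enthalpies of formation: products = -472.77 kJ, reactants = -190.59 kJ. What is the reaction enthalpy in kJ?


dH_rxn = sum(dH_f products) - sum(dH_f reactants)
dH_rxn = -472.77 - (-190.59)
dH_rxn = -282.18 kJ:

-282.18 kJ


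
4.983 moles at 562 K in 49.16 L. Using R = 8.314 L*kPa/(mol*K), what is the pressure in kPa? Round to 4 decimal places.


PV = nRT, solve for P = nRT / V.
nRT = 4.983 * 8.314 * 562 = 23282.908
P = 23282.908 / 49.16
P = 473.61489015 kPa, rounded to 4 dp:

473.6149 kPa


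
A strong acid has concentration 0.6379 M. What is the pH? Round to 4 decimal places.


A strong acid dissociates completely, so [H+] equals the given concentration.
pH = -log10([H+]) = -log10(0.6379)
pH = 0.1952474, rounded to 4 dp:

0.1952


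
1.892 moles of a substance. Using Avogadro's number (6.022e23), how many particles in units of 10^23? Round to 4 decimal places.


N = n * NA, then divide by 1e23 for the requested units.
N / 1e23 = n * 6.022
N / 1e23 = 1.892 * 6.022
N / 1e23 = 11.393624, rounded to 4 dp:

11.3936


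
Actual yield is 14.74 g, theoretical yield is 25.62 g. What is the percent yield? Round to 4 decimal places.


% yield = 100 * actual / theoretical
% yield = 100 * 14.74 / 25.62
% yield = 57.53317721 %, rounded to 4 dp:

57.5332 %


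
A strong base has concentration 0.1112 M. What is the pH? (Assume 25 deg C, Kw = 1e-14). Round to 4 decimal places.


A strong base dissociates completely, so [OH-] equals the given concentration.
pOH = -log10([OH-]) = -log10(0.1112) = 0.953895
pH = 14 - pOH = 14 - 0.953895
pH = 13.046105, rounded to 4 dp:

13.0461


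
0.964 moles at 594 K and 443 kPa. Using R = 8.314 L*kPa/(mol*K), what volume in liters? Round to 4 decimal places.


PV = nRT, solve for V = nRT / P.
nRT = 0.964 * 8.314 * 594 = 4760.7294
V = 4760.7294 / 443
V = 10.74656749 L, rounded to 4 dp:

10.7466 L


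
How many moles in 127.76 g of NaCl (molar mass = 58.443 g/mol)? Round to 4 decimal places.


n = mass / M
n = 127.76 / 58.443
n = 2.18606163 mol, rounded to 4 dp:

2.1861 mol


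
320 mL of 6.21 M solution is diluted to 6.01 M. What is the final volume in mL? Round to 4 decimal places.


Dilution: M1*V1 = M2*V2, solve for V2.
V2 = M1*V1 / M2
V2 = 6.21 * 320 / 6.01
V2 = 1987.2 / 6.01
V2 = 330.64891847 mL, rounded to 4 dp:

330.6489 mL


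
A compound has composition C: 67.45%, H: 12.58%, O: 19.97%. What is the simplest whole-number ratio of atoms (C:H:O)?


Assume 100 g of compound, divide each mass% by atomic mass to get moles, then normalize by the smallest to get a raw atom ratio.
Moles per 100 g: C: 67.45/12.011 = 5.6157, H: 12.58/1.008 = 12.4802, O: 19.97/15.999 = 1.2482
Raw ratio (divide by min = 1.2482): C: 4.499, H: 9.999, O: 1.0
Multiply by 2 to clear fractions: C: 8.998 ~= 9, H: 19.997 ~= 20, O: 2.0 ~= 2
Reduce by GCD to get the simplest whole-number ratio:

9:20:2


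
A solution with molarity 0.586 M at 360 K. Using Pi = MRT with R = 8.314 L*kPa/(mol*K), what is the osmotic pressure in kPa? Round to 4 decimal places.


Osmotic pressure (van't Hoff): Pi = M*R*T.
RT = 8.314 * 360 = 2993.04
Pi = 0.586 * 2993.04
Pi = 1753.92144 kPa, rounded to 4 dp:

1753.9214 kPa


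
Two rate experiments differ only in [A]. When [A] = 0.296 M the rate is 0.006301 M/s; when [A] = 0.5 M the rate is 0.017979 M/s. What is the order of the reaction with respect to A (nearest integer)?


Rate is proportional to [A]^n, so rate2/rate1 = ([A]2/[A]1)^n. Take logs to solve for n.
rate2/rate1 = 0.017979 / 0.006301 = 2.8534
[A]2/[A]1 = 0.5 / 0.296 = 1.6892
n = ln(2.8534) / ln(1.6892) = 2.0
Nearest integer order:

2


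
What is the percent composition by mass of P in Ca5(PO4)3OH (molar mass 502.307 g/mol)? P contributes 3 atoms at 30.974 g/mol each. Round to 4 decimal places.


pct = 100 * (n_elem * M_elem) / M_total
mass_contribution = 3 * 30.974 = 92.922 g/mol
pct = 100 * 92.922 / 502.307
pct = 18.4990454 %, rounded to 4 dp:

18.4990 %


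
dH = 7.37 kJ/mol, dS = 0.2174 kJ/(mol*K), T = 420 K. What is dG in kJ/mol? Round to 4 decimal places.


Gibbs: dG = dH - T*dS (consistent units, dS already in kJ/(mol*K)).
T*dS = 420 * 0.2174 = 91.308
dG = 7.37 - (91.308)
dG = -83.938 kJ/mol, rounded to 4 dp:

-83.9380 kJ/mol


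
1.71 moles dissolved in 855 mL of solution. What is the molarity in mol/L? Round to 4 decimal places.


Convert volume to liters: V_L = V_mL / 1000.
V_L = 855 / 1000 = 0.855 L
M = n / V_L = 1.71 / 0.855
M = 2.0 mol/L, rounded to 4 dp:

2.0000 mol/L


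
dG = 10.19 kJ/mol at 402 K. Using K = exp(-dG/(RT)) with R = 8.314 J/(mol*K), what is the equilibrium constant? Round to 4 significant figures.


dG is in kJ/mol; multiply by 1000 to match R in J/(mol*K).
RT = 8.314 * 402 = 3342.228 J/mol
exponent = -dG*1000 / (RT) = -(10.19*1000) / 3342.228 = -3.04886441
K = exp(-3.04886441)
K = 0.047412735, rounded to 4 significant figures:

0.04741


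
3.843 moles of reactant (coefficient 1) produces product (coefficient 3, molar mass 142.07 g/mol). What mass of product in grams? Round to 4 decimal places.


Use the coefficient ratio to convert reactant moles to product moles, then multiply by the product's molar mass.
moles_P = moles_R * (coeff_P / coeff_R) = 3.843 * (3/1) = 11.529
mass_P = moles_P * M_P = 11.529 * 142.07
mass_P = 1637.92503 g, rounded to 4 dp:

1637.9250 g


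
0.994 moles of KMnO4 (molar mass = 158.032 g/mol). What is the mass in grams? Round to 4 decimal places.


mass = n * M
mass = 0.994 * 158.032
mass = 157.083808 g, rounded to 4 dp:

157.0838 g


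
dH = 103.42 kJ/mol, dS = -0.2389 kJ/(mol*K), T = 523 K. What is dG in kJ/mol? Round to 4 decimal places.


Gibbs: dG = dH - T*dS (consistent units, dS already in kJ/(mol*K)).
T*dS = 523 * -0.2389 = -124.9447
dG = 103.42 - (-124.9447)
dG = 228.3647 kJ/mol, rounded to 4 dp:

228.3647 kJ/mol


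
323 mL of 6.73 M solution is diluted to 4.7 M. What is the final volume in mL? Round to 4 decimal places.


Dilution: M1*V1 = M2*V2, solve for V2.
V2 = M1*V1 / M2
V2 = 6.73 * 323 / 4.7
V2 = 2173.79 / 4.7
V2 = 462.50851064 mL, rounded to 4 dp:

462.5085 mL


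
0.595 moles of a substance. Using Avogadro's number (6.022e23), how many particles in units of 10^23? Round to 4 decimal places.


N = n * NA, then divide by 1e23 for the requested units.
N / 1e23 = n * 6.022
N / 1e23 = 0.595 * 6.022
N / 1e23 = 3.58309, rounded to 4 dp:

3.5831


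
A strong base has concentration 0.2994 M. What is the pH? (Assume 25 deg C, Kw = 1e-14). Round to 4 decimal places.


A strong base dissociates completely, so [OH-] equals the given concentration.
pOH = -log10([OH-]) = -log10(0.2994) = 0.523748
pH = 14 - pOH = 14 - 0.523748
pH = 13.476252, rounded to 4 dp:

13.4763


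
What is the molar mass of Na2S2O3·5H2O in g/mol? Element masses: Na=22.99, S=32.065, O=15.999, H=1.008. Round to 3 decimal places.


M = sum(count * atomic_mass) over atoms.
M = 2*22.99 + 2*32.065 + 8*15.999 + 10*1.008
M = 45.98 + 64.13 + 127.992 + 10.08
M = 248.182 g/mol, rounded to 3 dp:

248.182 g/mol


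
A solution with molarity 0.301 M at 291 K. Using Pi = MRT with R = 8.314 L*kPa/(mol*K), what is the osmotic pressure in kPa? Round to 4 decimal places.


Osmotic pressure (van't Hoff): Pi = M*R*T.
RT = 8.314 * 291 = 2419.374
Pi = 0.301 * 2419.374
Pi = 728.231574 kPa, rounded to 4 dp:

728.2316 kPa


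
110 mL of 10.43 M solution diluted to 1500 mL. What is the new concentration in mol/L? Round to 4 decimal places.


Dilution: M1*V1 = M2*V2, solve for M2.
M2 = M1*V1 / V2
M2 = 10.43 * 110 / 1500
M2 = 1147.3 / 1500
M2 = 0.76486667 mol/L, rounded to 4 dp:

0.7649 mol/L


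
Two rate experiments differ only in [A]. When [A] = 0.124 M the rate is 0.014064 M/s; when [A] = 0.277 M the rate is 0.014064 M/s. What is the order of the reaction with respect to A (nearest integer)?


Rate is proportional to [A]^n, so rate2/rate1 = ([A]2/[A]1)^n. Take logs to solve for n.
rate2/rate1 = 0.014064 / 0.014064 = 1.0
[A]2/[A]1 = 0.277 / 0.124 = 2.2339
n = ln(1.0) / ln(2.2339) = 0.0
Nearest integer order:

0


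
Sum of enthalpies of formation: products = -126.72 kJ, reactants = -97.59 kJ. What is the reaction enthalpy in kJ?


dH_rxn = sum(dH_f products) - sum(dH_f reactants)
dH_rxn = -126.72 - (-97.59)
dH_rxn = -29.13 kJ:

-29.13 kJ


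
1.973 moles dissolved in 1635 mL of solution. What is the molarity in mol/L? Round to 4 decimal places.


Convert volume to liters: V_L = V_mL / 1000.
V_L = 1635 / 1000 = 1.635 L
M = n / V_L = 1.973 / 1.635
M = 1.20672783 mol/L, rounded to 4 dp:

1.2067 mol/L


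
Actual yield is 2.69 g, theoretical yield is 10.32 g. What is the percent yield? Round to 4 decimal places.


% yield = 100 * actual / theoretical
% yield = 100 * 2.69 / 10.32
% yield = 26.06589147 %, rounded to 4 dp:

26.0659 %


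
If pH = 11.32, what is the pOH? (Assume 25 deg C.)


At 25 deg C, pH + pOH = 14.
pOH = 14 - pH = 14 - 11.32
pOH = 2.68:

2.68


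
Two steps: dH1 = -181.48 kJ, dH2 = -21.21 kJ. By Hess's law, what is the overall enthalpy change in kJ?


Hess's law: enthalpy is a state function, so add the step enthalpies.
dH_total = dH1 + dH2 = -181.48 + (-21.21)
dH_total = -202.69 kJ:

-202.69 kJ


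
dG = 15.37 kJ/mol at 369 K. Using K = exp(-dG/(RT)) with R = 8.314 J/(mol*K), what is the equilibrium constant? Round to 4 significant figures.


dG is in kJ/mol; multiply by 1000 to match R in J/(mol*K).
RT = 8.314 * 369 = 3067.866 J/mol
exponent = -dG*1000 / (RT) = -(15.37*1000) / 3067.866 = -5.00999718
K = exp(-5.00999718)
K = 0.0066709221, rounded to 4 significant figures:

0.006671


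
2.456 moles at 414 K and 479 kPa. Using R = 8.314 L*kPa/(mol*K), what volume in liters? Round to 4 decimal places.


PV = nRT, solve for V = nRT / P.
nRT = 2.456 * 8.314 * 414 = 8453.5422
V = 8453.5422 / 479
V = 17.64831357 L, rounded to 4 dp:

17.6483 L


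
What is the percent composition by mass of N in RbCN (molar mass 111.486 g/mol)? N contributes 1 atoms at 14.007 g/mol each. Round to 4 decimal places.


pct = 100 * (n_elem * M_elem) / M_total
mass_contribution = 1 * 14.007 = 14.007 g/mol
pct = 100 * 14.007 / 111.486
pct = 12.56390937 %, rounded to 4 dp:

12.5639 %


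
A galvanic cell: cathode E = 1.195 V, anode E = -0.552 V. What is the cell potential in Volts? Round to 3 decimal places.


Standard cell potential: E_cell = E_cathode - E_anode.
E_cell = 1.195 - (-0.552)
E_cell = 1.747 V, rounded to 3 dp:

1.747 V


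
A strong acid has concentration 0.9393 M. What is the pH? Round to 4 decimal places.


A strong acid dissociates completely, so [H+] equals the given concentration.
pH = -log10([H+]) = -log10(0.9393)
pH = 0.02719568, rounded to 4 dp:

0.0272


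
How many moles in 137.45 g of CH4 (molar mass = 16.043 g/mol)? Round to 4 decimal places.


n = mass / M
n = 137.45 / 16.043
n = 8.56759958 mol, rounded to 4 dp:

8.5676 mol


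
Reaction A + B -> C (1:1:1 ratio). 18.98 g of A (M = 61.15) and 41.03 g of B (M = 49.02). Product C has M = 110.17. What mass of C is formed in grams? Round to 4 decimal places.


Find moles of each reactant; the smaller value is the limiting reagent in a 1:1:1 reaction, so moles_C equals moles of the limiter.
n_A = mass_A / M_A = 18.98 / 61.15 = 0.310384 mol
n_B = mass_B / M_B = 41.03 / 49.02 = 0.837005 mol
Limiting reagent: A (smaller), n_limiting = 0.310384 mol
mass_C = n_limiting * M_C = 0.310384 * 110.17
mass_C = 34.19500528 g, rounded to 4 dp:

34.1950 g


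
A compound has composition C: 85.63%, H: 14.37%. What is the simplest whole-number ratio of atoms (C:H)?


Assume 100 g of compound, divide each mass% by atomic mass to get moles, then normalize by the smallest to get a raw atom ratio.
Moles per 100 g: C: 85.63/12.011 = 7.1293, H: 14.37/1.008 = 14.256
Raw ratio (divide by min = 7.1293): C: 1.0, H: 2.0
Multiply by 1 to clear fractions: C: 1.0 ~= 1, H: 2.0 ~= 2
Reduce by GCD to get the simplest whole-number ratio:

1:2


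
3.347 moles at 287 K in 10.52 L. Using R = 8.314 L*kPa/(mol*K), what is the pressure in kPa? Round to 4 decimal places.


PV = nRT, solve for P = nRT / V.
nRT = 3.347 * 8.314 * 287 = 7986.3369
P = 7986.3369 / 10.52
P = 759.1575 kPa, rounded to 4 dp:

759.1575 kPa


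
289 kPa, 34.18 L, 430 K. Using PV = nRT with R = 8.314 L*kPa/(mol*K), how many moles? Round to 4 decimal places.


PV = nRT, solve for n = PV / (RT).
PV = 289 * 34.18 = 9878.02
RT = 8.314 * 430 = 3575.02
n = 9878.02 / 3575.02
n = 2.76306706 mol, rounded to 4 dp:

2.7631 mol


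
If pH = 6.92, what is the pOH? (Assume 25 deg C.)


At 25 deg C, pH + pOH = 14.
pOH = 14 - pH = 14 - 6.92
pOH = 7.08:

7.08


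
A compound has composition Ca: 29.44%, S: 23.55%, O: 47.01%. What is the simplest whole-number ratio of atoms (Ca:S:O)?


Assume 100 g of compound, divide each mass% by atomic mass to get moles, then normalize by the smallest to get a raw atom ratio.
Moles per 100 g: Ca: 29.44/40.078 = 0.7346, S: 23.55/32.065 = 0.7344, O: 47.01/15.999 = 2.9383
Raw ratio (divide by min = 0.7344): Ca: 1.0, S: 1.0, O: 4.001
Multiply by 1 to clear fractions: Ca: 1.0 ~= 1, S: 1.0 ~= 1, O: 4.001 ~= 4
Reduce by GCD to get the simplest whole-number ratio:

1:1:4


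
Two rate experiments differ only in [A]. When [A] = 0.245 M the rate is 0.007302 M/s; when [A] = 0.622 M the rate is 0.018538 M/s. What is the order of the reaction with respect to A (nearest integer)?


Rate is proportional to [A]^n, so rate2/rate1 = ([A]2/[A]1)^n. Take logs to solve for n.
rate2/rate1 = 0.018538 / 0.007302 = 2.5388
[A]2/[A]1 = 0.622 / 0.245 = 2.5388
n = ln(2.5388) / ln(2.5388) = 1.0
Nearest integer order:

1


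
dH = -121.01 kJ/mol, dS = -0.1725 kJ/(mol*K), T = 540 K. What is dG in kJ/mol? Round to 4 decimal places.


Gibbs: dG = dH - T*dS (consistent units, dS already in kJ/(mol*K)).
T*dS = 540 * -0.1725 = -93.15
dG = -121.01 - (-93.15)
dG = -27.86 kJ/mol, rounded to 4 dp:

-27.8600 kJ/mol


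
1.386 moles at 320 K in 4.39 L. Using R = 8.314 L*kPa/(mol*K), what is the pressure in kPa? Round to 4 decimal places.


PV = nRT, solve for P = nRT / V.
nRT = 1.386 * 8.314 * 320 = 3687.4253
P = 3687.4253 / 4.39
P = 839.96020501 kPa, rounded to 4 dp:

839.9602 kPa


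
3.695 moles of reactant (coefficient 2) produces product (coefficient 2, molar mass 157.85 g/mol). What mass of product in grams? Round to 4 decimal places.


Use the coefficient ratio to convert reactant moles to product moles, then multiply by the product's molar mass.
moles_P = moles_R * (coeff_P / coeff_R) = 3.695 * (2/2) = 3.695
mass_P = moles_P * M_P = 3.695 * 157.85
mass_P = 583.25575 g, rounded to 4 dp:

583.2558 g


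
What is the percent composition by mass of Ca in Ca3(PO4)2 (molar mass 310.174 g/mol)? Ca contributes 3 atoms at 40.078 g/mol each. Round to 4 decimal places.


pct = 100 * (n_elem * M_elem) / M_total
mass_contribution = 3 * 40.078 = 120.234 g/mol
pct = 100 * 120.234 / 310.174
pct = 38.76340377 %, rounded to 4 dp:

38.7634 %


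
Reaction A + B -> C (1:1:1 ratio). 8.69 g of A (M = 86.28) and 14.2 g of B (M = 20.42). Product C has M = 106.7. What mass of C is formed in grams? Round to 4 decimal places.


Find moles of each reactant; the smaller value is the limiting reagent in a 1:1:1 reaction, so moles_C equals moles of the limiter.
n_A = mass_A / M_A = 8.69 / 86.28 = 0.100719 mol
n_B = mass_B / M_B = 14.2 / 20.42 = 0.695397 mol
Limiting reagent: A (smaller), n_limiting = 0.100719 mol
mass_C = n_limiting * M_C = 0.100719 * 106.7
mass_C = 10.7467173 g, rounded to 4 dp:

10.7467 g


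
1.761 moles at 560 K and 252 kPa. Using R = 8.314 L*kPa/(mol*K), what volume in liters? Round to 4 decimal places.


PV = nRT, solve for V = nRT / P.
nRT = 1.761 * 8.314 * 560 = 8198.9342
V = 8198.9342 / 252
V = 32.53545317 L, rounded to 4 dp:

32.5355 L


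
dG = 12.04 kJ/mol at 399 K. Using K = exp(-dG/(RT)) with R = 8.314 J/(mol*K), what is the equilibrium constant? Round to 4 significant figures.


dG is in kJ/mol; multiply by 1000 to match R in J/(mol*K).
RT = 8.314 * 399 = 3317.286 J/mol
exponent = -dG*1000 / (RT) = -(12.04*1000) / 3317.286 = -3.62947301
K = exp(-3.62947301)
K = 0.026530162, rounded to 4 significant figures:

0.02653


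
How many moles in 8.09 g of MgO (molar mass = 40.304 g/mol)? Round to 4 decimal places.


n = mass / M
n = 8.09 / 40.304
n = 0.20072449 mol, rounded to 4 dp:

0.2007 mol


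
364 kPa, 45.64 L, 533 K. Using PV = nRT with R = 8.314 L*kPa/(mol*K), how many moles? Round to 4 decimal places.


PV = nRT, solve for n = PV / (RT).
PV = 364 * 45.64 = 16612.96
RT = 8.314 * 533 = 4431.362
n = 16612.96 / 4431.362
n = 3.74895123 mol, rounded to 4 dp:

3.7490 mol


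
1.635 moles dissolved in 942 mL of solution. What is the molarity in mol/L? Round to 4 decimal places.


Convert volume to liters: V_L = V_mL / 1000.
V_L = 942 / 1000 = 0.942 L
M = n / V_L = 1.635 / 0.942
M = 1.73566879 mol/L, rounded to 4 dp:

1.7357 mol/L


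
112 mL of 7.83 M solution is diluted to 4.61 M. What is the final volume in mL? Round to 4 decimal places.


Dilution: M1*V1 = M2*V2, solve for V2.
V2 = M1*V1 / M2
V2 = 7.83 * 112 / 4.61
V2 = 876.96 / 4.61
V2 = 190.22993492 mL, rounded to 4 dp:

190.2299 mL


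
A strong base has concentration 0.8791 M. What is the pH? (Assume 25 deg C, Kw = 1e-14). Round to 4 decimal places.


A strong base dissociates completely, so [OH-] equals the given concentration.
pOH = -log10([OH-]) = -log10(0.8791) = 0.055962
pH = 14 - pOH = 14 - 0.055962
pH = 13.944038, rounded to 4 dp:

13.9440


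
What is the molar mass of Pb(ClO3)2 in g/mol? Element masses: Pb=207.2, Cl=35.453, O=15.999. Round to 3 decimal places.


M = sum(count * atomic_mass) over atoms.
M = 1*207.2 + 2*35.453 + 6*15.999
M = 207.2 + 70.906 + 95.994
M = 374.1 g/mol, rounded to 3 dp:

374.100 g/mol


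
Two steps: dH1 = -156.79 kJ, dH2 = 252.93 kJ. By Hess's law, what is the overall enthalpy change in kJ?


Hess's law: enthalpy is a state function, so add the step enthalpies.
dH_total = dH1 + dH2 = -156.79 + (252.93)
dH_total = 96.14 kJ:

96.14 kJ


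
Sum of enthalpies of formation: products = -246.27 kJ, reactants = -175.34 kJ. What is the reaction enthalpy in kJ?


dH_rxn = sum(dH_f products) - sum(dH_f reactants)
dH_rxn = -246.27 - (-175.34)
dH_rxn = -70.93 kJ:

-70.93 kJ


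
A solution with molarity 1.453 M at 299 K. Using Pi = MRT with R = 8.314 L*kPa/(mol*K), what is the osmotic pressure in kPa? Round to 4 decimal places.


Osmotic pressure (van't Hoff): Pi = M*R*T.
RT = 8.314 * 299 = 2485.886
Pi = 1.453 * 2485.886
Pi = 3611.992358 kPa, rounded to 4 dp:

3611.9924 kPa


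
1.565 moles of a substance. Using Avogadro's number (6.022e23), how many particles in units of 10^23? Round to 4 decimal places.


N = n * NA, then divide by 1e23 for the requested units.
N / 1e23 = n * 6.022
N / 1e23 = 1.565 * 6.022
N / 1e23 = 9.42443, rounded to 4 dp:

9.4244


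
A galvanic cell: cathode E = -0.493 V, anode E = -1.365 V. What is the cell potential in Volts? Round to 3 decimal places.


Standard cell potential: E_cell = E_cathode - E_anode.
E_cell = -0.493 - (-1.365)
E_cell = 0.872 V, rounded to 3 dp:

0.872 V


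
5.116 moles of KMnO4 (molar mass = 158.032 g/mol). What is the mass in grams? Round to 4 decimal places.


mass = n * M
mass = 5.116 * 158.032
mass = 808.491712 g, rounded to 4 dp:

808.4917 g


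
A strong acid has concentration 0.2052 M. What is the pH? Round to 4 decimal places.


A strong acid dissociates completely, so [H+] equals the given concentration.
pH = -log10([H+]) = -log10(0.2052)
pH = 0.68782264, rounded to 4 dp:

0.6878


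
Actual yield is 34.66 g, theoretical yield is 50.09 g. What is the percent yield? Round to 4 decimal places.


% yield = 100 * actual / theoretical
% yield = 100 * 34.66 / 50.09
% yield = 69.19544819 %, rounded to 4 dp:

69.1954 %


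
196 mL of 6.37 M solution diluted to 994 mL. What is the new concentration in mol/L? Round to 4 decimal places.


Dilution: M1*V1 = M2*V2, solve for M2.
M2 = M1*V1 / V2
M2 = 6.37 * 196 / 994
M2 = 1248.52 / 994
M2 = 1.25605634 mol/L, rounded to 4 dp:

1.2561 mol/L


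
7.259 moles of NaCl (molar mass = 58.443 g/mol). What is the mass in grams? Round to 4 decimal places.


mass = n * M
mass = 7.259 * 58.443
mass = 424.237737 g, rounded to 4 dp:

424.2377 g


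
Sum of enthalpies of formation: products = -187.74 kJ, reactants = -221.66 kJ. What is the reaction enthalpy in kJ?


dH_rxn = sum(dH_f products) - sum(dH_f reactants)
dH_rxn = -187.74 - (-221.66)
dH_rxn = 33.92 kJ:

33.92 kJ


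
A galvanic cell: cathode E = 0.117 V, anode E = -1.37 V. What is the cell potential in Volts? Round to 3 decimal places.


Standard cell potential: E_cell = E_cathode - E_anode.
E_cell = 0.117 - (-1.37)
E_cell = 1.487 V, rounded to 3 dp:

1.487 V


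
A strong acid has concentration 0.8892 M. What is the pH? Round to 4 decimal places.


A strong acid dissociates completely, so [H+] equals the given concentration.
pH = -log10([H+]) = -log10(0.8892)
pH = 0.05100055, rounded to 4 dp:

0.0510


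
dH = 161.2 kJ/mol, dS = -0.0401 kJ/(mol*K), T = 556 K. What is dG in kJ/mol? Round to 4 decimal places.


Gibbs: dG = dH - T*dS (consistent units, dS already in kJ/(mol*K)).
T*dS = 556 * -0.0401 = -22.2956
dG = 161.2 - (-22.2956)
dG = 183.4956 kJ/mol, rounded to 4 dp:

183.4956 kJ/mol


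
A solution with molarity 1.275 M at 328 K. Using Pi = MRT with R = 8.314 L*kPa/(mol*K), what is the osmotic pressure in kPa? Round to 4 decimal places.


Osmotic pressure (van't Hoff): Pi = M*R*T.
RT = 8.314 * 328 = 2726.992
Pi = 1.275 * 2726.992
Pi = 3476.9148 kPa, rounded to 4 dp:

3476.9148 kPa


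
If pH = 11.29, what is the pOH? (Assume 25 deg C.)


At 25 deg C, pH + pOH = 14.
pOH = 14 - pH = 14 - 11.29
pOH = 2.71:

2.71


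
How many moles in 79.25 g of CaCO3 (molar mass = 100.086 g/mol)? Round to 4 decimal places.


n = mass / M
n = 79.25 / 100.086
n = 0.79181904 mol, rounded to 4 dp:

0.7918 mol


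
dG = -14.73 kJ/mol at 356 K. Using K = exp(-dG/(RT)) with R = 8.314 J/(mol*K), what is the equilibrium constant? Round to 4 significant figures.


dG is in kJ/mol; multiply by 1000 to match R in J/(mol*K).
RT = 8.314 * 356 = 2959.784 J/mol
exponent = -dG*1000 / (RT) = -(-14.73*1000) / 2959.784 = 4.97671452
K = exp(4.97671452)
K = 144.99721, rounded to 4 significant figures:

145.0


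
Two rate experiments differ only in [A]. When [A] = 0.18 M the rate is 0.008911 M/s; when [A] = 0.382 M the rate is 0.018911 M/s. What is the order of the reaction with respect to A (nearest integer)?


Rate is proportional to [A]^n, so rate2/rate1 = ([A]2/[A]1)^n. Take logs to solve for n.
rate2/rate1 = 0.018911 / 0.008911 = 2.1222
[A]2/[A]1 = 0.382 / 0.18 = 2.1222
n = ln(2.1222) / ln(2.1222) = 1.0
Nearest integer order:

1


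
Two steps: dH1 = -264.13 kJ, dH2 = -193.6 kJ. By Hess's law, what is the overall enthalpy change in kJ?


Hess's law: enthalpy is a state function, so add the step enthalpies.
dH_total = dH1 + dH2 = -264.13 + (-193.6)
dH_total = -457.73 kJ:

-457.73 kJ


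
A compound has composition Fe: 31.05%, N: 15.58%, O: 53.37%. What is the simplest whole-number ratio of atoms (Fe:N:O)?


Assume 100 g of compound, divide each mass% by atomic mass to get moles, then normalize by the smallest to get a raw atom ratio.
Moles per 100 g: Fe: 31.05/55.845 = 0.556, N: 15.58/14.007 = 1.1123, O: 53.37/15.999 = 3.3358
Raw ratio (divide by min = 0.556): Fe: 1.0, N: 2.001, O: 6.0
Multiply by 1 to clear fractions: Fe: 1.0 ~= 1, N: 2.001 ~= 2, O: 6.0 ~= 6
Reduce by GCD to get the simplest whole-number ratio:

1:2:6


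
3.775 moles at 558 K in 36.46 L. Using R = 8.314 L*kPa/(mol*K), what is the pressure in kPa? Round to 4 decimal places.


PV = nRT, solve for P = nRT / V.
nRT = 3.775 * 8.314 * 558 = 17513.0253
P = 17513.0253 / 36.46
P = 480.33530719 kPa, rounded to 4 dp:

480.3353 kPa


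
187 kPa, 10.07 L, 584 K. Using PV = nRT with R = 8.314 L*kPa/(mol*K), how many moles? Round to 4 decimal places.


PV = nRT, solve for n = PV / (RT).
PV = 187 * 10.07 = 1883.09
RT = 8.314 * 584 = 4855.376
n = 1883.09 / 4855.376
n = 0.38783608 mol, rounded to 4 dp:

0.3878 mol


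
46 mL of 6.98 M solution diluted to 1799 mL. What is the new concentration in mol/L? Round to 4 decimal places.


Dilution: M1*V1 = M2*V2, solve for M2.
M2 = M1*V1 / V2
M2 = 6.98 * 46 / 1799
M2 = 321.08 / 1799
M2 = 0.17847693 mol/L, rounded to 4 dp:

0.1785 mol/L


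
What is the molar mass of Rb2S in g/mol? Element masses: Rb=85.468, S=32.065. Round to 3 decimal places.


M = sum(count * atomic_mass) over atoms.
M = 2*85.468 + 1*32.065
M = 170.936 + 32.065
M = 203.001 g/mol, rounded to 3 dp:

203.001 g/mol


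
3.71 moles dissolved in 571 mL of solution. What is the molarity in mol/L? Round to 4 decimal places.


Convert volume to liters: V_L = V_mL / 1000.
V_L = 571 / 1000 = 0.571 L
M = n / V_L = 3.71 / 0.571
M = 6.49737303 mol/L, rounded to 4 dp:

6.4974 mol/L


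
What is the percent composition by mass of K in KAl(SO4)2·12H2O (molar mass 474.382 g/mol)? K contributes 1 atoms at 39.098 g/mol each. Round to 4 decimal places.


pct = 100 * (n_elem * M_elem) / M_total
mass_contribution = 1 * 39.098 = 39.098 g/mol
pct = 100 * 39.098 / 474.382
pct = 8.24188102 %, rounded to 4 dp:

8.2419 %


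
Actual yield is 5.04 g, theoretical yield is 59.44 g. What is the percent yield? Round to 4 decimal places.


% yield = 100 * actual / theoretical
% yield = 100 * 5.04 / 59.44
% yield = 8.47913863 %, rounded to 4 dp:

8.4791 %


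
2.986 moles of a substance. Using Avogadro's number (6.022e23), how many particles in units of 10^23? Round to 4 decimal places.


N = n * NA, then divide by 1e23 for the requested units.
N / 1e23 = n * 6.022
N / 1e23 = 2.986 * 6.022
N / 1e23 = 17.981692, rounded to 4 dp:

17.9817


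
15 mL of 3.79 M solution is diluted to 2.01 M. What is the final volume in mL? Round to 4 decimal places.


Dilution: M1*V1 = M2*V2, solve for V2.
V2 = M1*V1 / M2
V2 = 3.79 * 15 / 2.01
V2 = 56.85 / 2.01
V2 = 28.28358209 mL, rounded to 4 dp:

28.2836 mL


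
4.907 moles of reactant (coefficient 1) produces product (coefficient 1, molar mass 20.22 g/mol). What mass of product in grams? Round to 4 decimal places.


Use the coefficient ratio to convert reactant moles to product moles, then multiply by the product's molar mass.
moles_P = moles_R * (coeff_P / coeff_R) = 4.907 * (1/1) = 4.907
mass_P = moles_P * M_P = 4.907 * 20.22
mass_P = 99.21954 g, rounded to 4 dp:

99.2195 g


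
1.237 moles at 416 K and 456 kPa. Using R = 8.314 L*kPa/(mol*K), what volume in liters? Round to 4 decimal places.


PV = nRT, solve for V = nRT / P.
nRT = 1.237 * 8.314 * 416 = 4278.3179
V = 4278.3179 / 456
V = 9.3822761 L, rounded to 4 dp:

9.3823 L


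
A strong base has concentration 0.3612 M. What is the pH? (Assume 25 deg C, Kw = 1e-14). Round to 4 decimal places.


A strong base dissociates completely, so [OH-] equals the given concentration.
pOH = -log10([OH-]) = -log10(0.3612) = 0.442252
pH = 14 - pOH = 14 - 0.442252
pH = 13.557748, rounded to 4 dp:

13.5577


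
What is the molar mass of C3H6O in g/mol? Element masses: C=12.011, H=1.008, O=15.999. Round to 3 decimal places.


M = sum(count * atomic_mass) over atoms.
M = 3*12.011 + 6*1.008 + 1*15.999
M = 36.033 + 6.048 + 15.999
M = 58.08 g/mol, rounded to 3 dp:

58.080 g/mol


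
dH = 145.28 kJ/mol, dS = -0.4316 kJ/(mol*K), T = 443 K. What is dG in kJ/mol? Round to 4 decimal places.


Gibbs: dG = dH - T*dS (consistent units, dS already in kJ/(mol*K)).
T*dS = 443 * -0.4316 = -191.1988
dG = 145.28 - (-191.1988)
dG = 336.4788 kJ/mol, rounded to 4 dp:

336.4788 kJ/mol


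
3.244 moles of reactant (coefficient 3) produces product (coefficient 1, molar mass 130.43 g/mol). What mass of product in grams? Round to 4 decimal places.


Use the coefficient ratio to convert reactant moles to product moles, then multiply by the product's molar mass.
moles_P = moles_R * (coeff_P / coeff_R) = 3.244 * (1/3) = 1.081333
mass_P = moles_P * M_P = 1.081333 * 130.43
mass_P = 141.03826319 g, rounded to 4 dp:

141.0383 g


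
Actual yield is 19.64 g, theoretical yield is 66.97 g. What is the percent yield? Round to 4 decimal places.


% yield = 100 * actual / theoretical
% yield = 100 * 19.64 / 66.97
% yield = 29.32656413 %, rounded to 4 dp:

29.3266 %


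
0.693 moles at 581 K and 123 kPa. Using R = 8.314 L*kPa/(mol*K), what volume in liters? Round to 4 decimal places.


PV = nRT, solve for V = nRT / P.
nRT = 0.693 * 8.314 * 581 = 3347.4908
V = 3347.4908 / 123
V = 27.21537236 L, rounded to 4 dp:

27.2154 L


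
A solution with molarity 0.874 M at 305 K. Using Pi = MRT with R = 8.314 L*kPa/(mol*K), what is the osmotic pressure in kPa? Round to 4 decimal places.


Osmotic pressure (van't Hoff): Pi = M*R*T.
RT = 8.314 * 305 = 2535.77
Pi = 0.874 * 2535.77
Pi = 2216.26298 kPa, rounded to 4 dp:

2216.2630 kPa


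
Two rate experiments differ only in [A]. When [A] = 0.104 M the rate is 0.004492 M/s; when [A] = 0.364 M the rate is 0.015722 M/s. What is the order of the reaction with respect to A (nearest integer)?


Rate is proportional to [A]^n, so rate2/rate1 = ([A]2/[A]1)^n. Take logs to solve for n.
rate2/rate1 = 0.015722 / 0.004492 = 3.5
[A]2/[A]1 = 0.364 / 0.104 = 3.5
n = ln(3.5) / ln(3.5) = 1.0
Nearest integer order:

1


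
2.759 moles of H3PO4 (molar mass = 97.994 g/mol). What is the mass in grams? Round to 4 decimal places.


mass = n * M
mass = 2.759 * 97.994
mass = 270.365446 g, rounded to 4 dp:

270.3654 g


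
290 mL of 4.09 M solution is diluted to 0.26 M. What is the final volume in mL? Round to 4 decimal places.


Dilution: M1*V1 = M2*V2, solve for V2.
V2 = M1*V1 / M2
V2 = 4.09 * 290 / 0.26
V2 = 1186.1 / 0.26
V2 = 4561.92307692 mL, rounded to 4 dp:

4561.9231 mL


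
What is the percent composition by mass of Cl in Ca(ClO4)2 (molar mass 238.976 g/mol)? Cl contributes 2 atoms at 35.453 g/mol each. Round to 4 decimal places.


pct = 100 * (n_elem * M_elem) / M_total
mass_contribution = 2 * 35.453 = 70.906 g/mol
pct = 100 * 70.906 / 238.976
pct = 29.67076192 %, rounded to 4 dp:

29.6708 %


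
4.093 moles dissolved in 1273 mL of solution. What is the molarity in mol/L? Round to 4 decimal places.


Convert volume to liters: V_L = V_mL / 1000.
V_L = 1273 / 1000 = 1.273 L
M = n / V_L = 4.093 / 1.273
M = 3.21523959 mol/L, rounded to 4 dp:

3.2152 mol/L


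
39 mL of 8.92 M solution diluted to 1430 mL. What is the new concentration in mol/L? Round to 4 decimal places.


Dilution: M1*V1 = M2*V2, solve for M2.
M2 = M1*V1 / V2
M2 = 8.92 * 39 / 1430
M2 = 347.88 / 1430
M2 = 0.24327273 mol/L, rounded to 4 dp:

0.2433 mol/L


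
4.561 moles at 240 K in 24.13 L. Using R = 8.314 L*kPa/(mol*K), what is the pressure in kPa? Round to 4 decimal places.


PV = nRT, solve for P = nRT / V.
nRT = 4.561 * 8.314 * 240 = 9100.837
P = 9100.837 / 24.13
P = 377.15859925 kPa, rounded to 4 dp:

377.1586 kPa


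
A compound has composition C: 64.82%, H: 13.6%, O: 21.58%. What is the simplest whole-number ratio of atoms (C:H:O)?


Assume 100 g of compound, divide each mass% by atomic mass to get moles, then normalize by the smallest to get a raw atom ratio.
Moles per 100 g: C: 64.82/12.011 = 5.3967, H: 13.6/1.008 = 13.4921, O: 21.58/15.999 = 1.3488
Raw ratio (divide by min = 1.3488): C: 4.001, H: 10.003, O: 1.0
Multiply by 1 to clear fractions: C: 4.001 ~= 4, H: 10.003 ~= 10, O: 1.0 ~= 1
Reduce by GCD to get the simplest whole-number ratio:

4:10:1


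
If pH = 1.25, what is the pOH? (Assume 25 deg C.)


At 25 deg C, pH + pOH = 14.
pOH = 14 - pH = 14 - 1.25
pOH = 12.75:

12.75


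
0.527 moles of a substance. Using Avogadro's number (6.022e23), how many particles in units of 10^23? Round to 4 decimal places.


N = n * NA, then divide by 1e23 for the requested units.
N / 1e23 = n * 6.022
N / 1e23 = 0.527 * 6.022
N / 1e23 = 3.173594, rounded to 4 dp:

3.1736


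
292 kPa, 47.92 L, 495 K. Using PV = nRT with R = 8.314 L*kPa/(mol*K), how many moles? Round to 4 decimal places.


PV = nRT, solve for n = PV / (RT).
PV = 292 * 47.92 = 13992.64
RT = 8.314 * 495 = 4115.43
n = 13992.64 / 4115.43
n = 3.40004325 mol, rounded to 4 dp:

3.4000 mol


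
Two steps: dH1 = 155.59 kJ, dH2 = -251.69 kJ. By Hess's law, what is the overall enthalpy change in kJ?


Hess's law: enthalpy is a state function, so add the step enthalpies.
dH_total = dH1 + dH2 = 155.59 + (-251.69)
dH_total = -96.1 kJ:

-96.10 kJ


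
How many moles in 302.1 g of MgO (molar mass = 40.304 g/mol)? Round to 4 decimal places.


n = mass / M
n = 302.1 / 40.304
n = 7.49553394 mol, rounded to 4 dp:

7.4955 mol


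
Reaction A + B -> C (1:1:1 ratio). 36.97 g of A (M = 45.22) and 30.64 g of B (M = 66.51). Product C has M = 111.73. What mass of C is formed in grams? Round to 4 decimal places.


Find moles of each reactant; the smaller value is the limiting reagent in a 1:1:1 reaction, so moles_C equals moles of the limiter.
n_A = mass_A / M_A = 36.97 / 45.22 = 0.817559 mol
n_B = mass_B / M_B = 30.64 / 66.51 = 0.460683 mol
Limiting reagent: B (smaller), n_limiting = 0.460683 mol
mass_C = n_limiting * M_C = 0.460683 * 111.73
mass_C = 51.47211159 g, rounded to 4 dp:

51.4721 g


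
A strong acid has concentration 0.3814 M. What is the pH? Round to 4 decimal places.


A strong acid dissociates completely, so [H+] equals the given concentration.
pH = -log10([H+]) = -log10(0.3814)
pH = 0.41861931, rounded to 4 dp:

0.4186


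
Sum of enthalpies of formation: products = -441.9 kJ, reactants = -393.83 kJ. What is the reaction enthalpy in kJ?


dH_rxn = sum(dH_f products) - sum(dH_f reactants)
dH_rxn = -441.9 - (-393.83)
dH_rxn = -48.07 kJ:

-48.07 kJ


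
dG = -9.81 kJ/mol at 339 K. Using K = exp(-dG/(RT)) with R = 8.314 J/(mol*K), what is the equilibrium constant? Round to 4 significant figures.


dG is in kJ/mol; multiply by 1000 to match R in J/(mol*K).
RT = 8.314 * 339 = 2818.446 J/mol
exponent = -dG*1000 / (RT) = -(-9.81*1000) / 2818.446 = 3.48064146
K = exp(3.48064146)
K = 32.48055, rounded to 4 significant figures:

32.48


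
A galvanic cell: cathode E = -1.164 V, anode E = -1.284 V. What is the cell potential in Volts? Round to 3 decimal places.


Standard cell potential: E_cell = E_cathode - E_anode.
E_cell = -1.164 - (-1.284)
E_cell = 0.12 V, rounded to 3 dp:

0.120 V


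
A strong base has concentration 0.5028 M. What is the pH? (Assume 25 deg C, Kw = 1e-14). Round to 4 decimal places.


A strong base dissociates completely, so [OH-] equals the given concentration.
pOH = -log10([OH-]) = -log10(0.5028) = 0.298605
pH = 14 - pOH = 14 - 0.298605
pH = 13.701395, rounded to 4 dp:

13.7014


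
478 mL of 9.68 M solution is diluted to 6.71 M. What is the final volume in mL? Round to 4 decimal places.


Dilution: M1*V1 = M2*V2, solve for V2.
V2 = M1*V1 / M2
V2 = 9.68 * 478 / 6.71
V2 = 4627.04 / 6.71
V2 = 689.57377049 mL, rounded to 4 dp:

689.5738 mL


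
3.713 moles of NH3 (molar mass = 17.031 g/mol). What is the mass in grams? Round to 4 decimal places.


mass = n * M
mass = 3.713 * 17.031
mass = 63.236103 g, rounded to 4 dp:

63.2361 g


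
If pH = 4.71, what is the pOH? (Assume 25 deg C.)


At 25 deg C, pH + pOH = 14.
pOH = 14 - pH = 14 - 4.71
pOH = 9.29:

9.29


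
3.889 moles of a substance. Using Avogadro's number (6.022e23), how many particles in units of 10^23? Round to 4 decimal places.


N = n * NA, then divide by 1e23 for the requested units.
N / 1e23 = n * 6.022
N / 1e23 = 3.889 * 6.022
N / 1e23 = 23.419558, rounded to 4 dp:

23.4196


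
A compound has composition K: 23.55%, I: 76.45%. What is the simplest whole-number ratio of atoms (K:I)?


Assume 100 g of compound, divide each mass% by atomic mass to get moles, then normalize by the smallest to get a raw atom ratio.
Moles per 100 g: K: 23.55/39.098 = 0.6023, I: 76.45/126.904 = 0.6024
Raw ratio (divide by min = 0.6023): K: 1.0, I: 1.0
Multiply by 1 to clear fractions: K: 1.0 ~= 1, I: 1.0 ~= 1
Reduce by GCD to get the simplest whole-number ratio:

1:1


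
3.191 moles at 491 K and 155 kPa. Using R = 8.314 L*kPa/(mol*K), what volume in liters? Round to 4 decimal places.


PV = nRT, solve for V = nRT / P.
nRT = 3.191 * 8.314 * 491 = 13026.2172
V = 13026.2172 / 155
V = 84.04011097 L, rounded to 4 dp:

84.0401 L


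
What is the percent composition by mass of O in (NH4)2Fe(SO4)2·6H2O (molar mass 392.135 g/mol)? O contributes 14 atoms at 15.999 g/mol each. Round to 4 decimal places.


pct = 100 * (n_elem * M_elem) / M_total
mass_contribution = 14 * 15.999 = 223.986 g/mol
pct = 100 * 223.986 / 392.135
pct = 57.11961442 %, rounded to 4 dp:

57.1196 %


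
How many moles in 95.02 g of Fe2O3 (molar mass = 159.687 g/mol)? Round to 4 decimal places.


n = mass / M
n = 95.02 / 159.687
n = 0.59503905 mol, rounded to 4 dp:

0.5950 mol


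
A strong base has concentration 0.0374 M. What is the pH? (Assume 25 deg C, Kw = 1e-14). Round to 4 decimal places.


A strong base dissociates completely, so [OH-] equals the given concentration.
pOH = -log10([OH-]) = -log10(0.0374) = 1.427128
pH = 14 - pOH = 14 - 1.427128
pH = 12.572872, rounded to 4 dp:

12.5729


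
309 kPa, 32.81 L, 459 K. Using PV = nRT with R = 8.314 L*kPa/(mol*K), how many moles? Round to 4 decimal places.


PV = nRT, solve for n = PV / (RT).
PV = 309 * 32.81 = 10138.29
RT = 8.314 * 459 = 3816.126
n = 10138.29 / 3816.126
n = 2.65669687 mol, rounded to 4 dp:

2.6567 mol


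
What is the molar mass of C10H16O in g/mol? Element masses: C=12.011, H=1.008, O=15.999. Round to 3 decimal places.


M = sum(count * atomic_mass) over atoms.
M = 10*12.011 + 16*1.008 + 1*15.999
M = 120.11 + 16.128 + 15.999
M = 152.237 g/mol, rounded to 3 dp:

152.237 g/mol


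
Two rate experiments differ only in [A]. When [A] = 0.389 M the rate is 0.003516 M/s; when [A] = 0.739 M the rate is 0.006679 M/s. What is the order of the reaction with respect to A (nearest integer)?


Rate is proportional to [A]^n, so rate2/rate1 = ([A]2/[A]1)^n. Take logs to solve for n.
rate2/rate1 = 0.006679 / 0.003516 = 1.8996
[A]2/[A]1 = 0.739 / 0.389 = 1.8997
n = ln(1.8996) / ln(1.8997) = 1.0
Nearest integer order:

1
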